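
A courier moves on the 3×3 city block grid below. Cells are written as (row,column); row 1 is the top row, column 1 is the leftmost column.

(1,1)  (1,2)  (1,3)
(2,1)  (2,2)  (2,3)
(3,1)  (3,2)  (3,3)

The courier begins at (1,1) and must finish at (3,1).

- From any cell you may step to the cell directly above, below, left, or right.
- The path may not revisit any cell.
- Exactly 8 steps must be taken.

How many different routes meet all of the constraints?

Need simple routes of exactly 8 moves from (1,1) to (3,1) (Manhattan distance 2, so 3 moves are spent on a detour and 3 undoing it).
Enumerating: (1,1) (2,1) (2,2) (1,2) (1,3) (2,3) (3,3) (3,2) (3,1) | (1,1) (1,2) (1,3) (2,3) (3,3) (3,2) (2,2) (2,1) (3,1).
That gives 2 routes.

2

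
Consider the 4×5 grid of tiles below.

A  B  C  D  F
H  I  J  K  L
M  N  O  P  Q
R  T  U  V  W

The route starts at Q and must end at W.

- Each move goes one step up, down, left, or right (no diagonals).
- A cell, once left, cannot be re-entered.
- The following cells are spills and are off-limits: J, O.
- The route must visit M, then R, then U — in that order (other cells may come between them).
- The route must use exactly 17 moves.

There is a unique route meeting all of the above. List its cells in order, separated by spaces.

Q P K L F D C B A H I N M R T U V W

The waypoints must appear in the order M, R, U, with no cell reused.
Route from Q: left 1 to P, up 1 to K, right 1 to L, up 1 to F, left 4 to A, down 1 to H, right 1 to I, down 1 to N, left 1 to M, down 1 to R, right 4 to W — 17 moves in all.
Check: order respected (M at step 12, R at step 13, U at step 15); 17 moves as required.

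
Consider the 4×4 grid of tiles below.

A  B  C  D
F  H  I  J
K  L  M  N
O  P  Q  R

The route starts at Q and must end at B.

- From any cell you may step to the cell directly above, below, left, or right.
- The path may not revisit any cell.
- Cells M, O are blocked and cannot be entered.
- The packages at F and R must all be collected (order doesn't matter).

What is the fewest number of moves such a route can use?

8

Any route passes through F and R in some order between Q and B. Summing Manhattan distances along each leg and taking the cheapest ordering (Q → R → F → B) gives a lower bound of 1 + 5 + 2 = 8 moves.
A route of 8 moves achieves this: Q → R → N → J → I → H → F → A → B.
Since 8 matches the lower bound, it is optimal.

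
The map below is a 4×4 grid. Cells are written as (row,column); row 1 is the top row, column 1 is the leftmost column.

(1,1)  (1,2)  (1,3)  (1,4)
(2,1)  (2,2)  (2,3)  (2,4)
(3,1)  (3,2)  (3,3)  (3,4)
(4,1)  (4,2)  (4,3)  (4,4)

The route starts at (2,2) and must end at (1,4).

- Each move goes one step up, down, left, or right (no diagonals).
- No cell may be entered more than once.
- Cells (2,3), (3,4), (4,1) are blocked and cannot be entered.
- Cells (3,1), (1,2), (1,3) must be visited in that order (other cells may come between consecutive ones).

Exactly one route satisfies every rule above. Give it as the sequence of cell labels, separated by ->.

(2,2) -> (3,2) -> (3,1) -> (2,1) -> (1,1) -> (1,2) -> (1,3) -> (1,4)

The waypoints must appear in the order (3,1), (1,2), (1,3), with no cell reused.
Route from (2,2): down to (3,2), left to (3,1), 2× up (reaching (1,1)), 3× right (reaching (1,4)) — 7 moves in all.
Check: order respected ((3,1) at step 2, (1,2) at step 5, (1,3) at step 6).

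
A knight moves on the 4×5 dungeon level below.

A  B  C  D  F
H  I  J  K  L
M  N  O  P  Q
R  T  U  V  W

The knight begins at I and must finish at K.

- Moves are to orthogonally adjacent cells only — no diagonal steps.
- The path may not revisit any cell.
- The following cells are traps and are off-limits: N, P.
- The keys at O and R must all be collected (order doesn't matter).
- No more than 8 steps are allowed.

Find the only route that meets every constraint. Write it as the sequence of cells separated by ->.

I -> H -> M -> R -> T -> U -> O -> J -> K

The 8-move cap with required stops at O, R leaves no slack for detours.
Route from I: left to H, 2× down (reaching R), 2× right (reaching U), 2× up (reaching J), right to K — 8 moves in all.
Check: all required cells visited; 8 ≤ 8 moves.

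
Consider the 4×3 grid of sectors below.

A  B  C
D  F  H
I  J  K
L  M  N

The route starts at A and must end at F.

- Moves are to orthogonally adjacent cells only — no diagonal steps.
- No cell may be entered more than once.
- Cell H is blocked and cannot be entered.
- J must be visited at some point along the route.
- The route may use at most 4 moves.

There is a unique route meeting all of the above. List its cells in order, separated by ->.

A -> D -> I -> J -> F

The budget equals the shortest possible length, so every move has to be on a shortest route through the required cells.
Route from A: down 2 to I, right 1 to J, up 1 to F — 4 moves in all.
Check: all required cells visited; 4 ≤ 4 moves.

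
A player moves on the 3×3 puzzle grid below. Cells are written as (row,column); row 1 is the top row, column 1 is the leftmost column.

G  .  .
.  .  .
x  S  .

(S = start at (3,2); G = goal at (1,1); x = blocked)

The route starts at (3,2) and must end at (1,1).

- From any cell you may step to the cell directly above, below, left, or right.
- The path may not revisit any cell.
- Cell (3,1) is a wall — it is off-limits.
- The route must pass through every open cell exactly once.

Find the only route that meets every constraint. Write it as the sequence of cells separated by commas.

(3,2), (3,3), (2,3), (1,3), (1,2), (2,2), (2,1), (1,1)

Need to visit all 8 open cells exactly once, starting at (3,2) and ending at (1,1).
Cell (3,3) has only two open neighbours ((2,3) and (3,2)), so the path must pass straight through it: one of those is the cell it's entered from and the other is where it exits.
Route from (3,2): right to (3,3), 2× up (reaching (1,3)), left to (1,2), down to (2,2), left to (2,1), up to (1,1) — 7 moves in all.
Check: all 8 open cells covered.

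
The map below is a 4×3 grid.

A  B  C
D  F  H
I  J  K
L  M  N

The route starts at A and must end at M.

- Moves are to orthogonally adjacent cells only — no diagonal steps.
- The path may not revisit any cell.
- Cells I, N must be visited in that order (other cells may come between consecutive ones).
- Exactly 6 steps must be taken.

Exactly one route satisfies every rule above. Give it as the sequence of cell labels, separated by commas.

A, D, I, J, K, N, M

The waypoints must appear in the order I, N, with no cell reused.
Route from A: down 2 to I, right 2 to K, down 1 to N, left 1 to M — 6 moves in all.
Check: order respected (I at step 2, N at step 5); 6 moves as required.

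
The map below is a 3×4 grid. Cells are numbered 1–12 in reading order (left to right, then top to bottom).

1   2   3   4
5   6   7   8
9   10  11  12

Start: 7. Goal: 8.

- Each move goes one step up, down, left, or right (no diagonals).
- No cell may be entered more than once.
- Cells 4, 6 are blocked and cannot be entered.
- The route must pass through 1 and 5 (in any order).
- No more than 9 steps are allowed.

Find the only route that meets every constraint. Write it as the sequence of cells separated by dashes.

Any route must reach 1 and 5 and still end at 8 within 9 moves, so the order of the required stops is forced.
Route from 7: up to 3, 2× left (reaching 1), 2× down (reaching 9), 3× right (reaching 12), up to 8 — 9 moves in all.
Check: all required cells visited; 9 ≤ 9 moves.

7 - 3 - 2 - 1 - 5 - 9 - 10 - 11 - 12 - 8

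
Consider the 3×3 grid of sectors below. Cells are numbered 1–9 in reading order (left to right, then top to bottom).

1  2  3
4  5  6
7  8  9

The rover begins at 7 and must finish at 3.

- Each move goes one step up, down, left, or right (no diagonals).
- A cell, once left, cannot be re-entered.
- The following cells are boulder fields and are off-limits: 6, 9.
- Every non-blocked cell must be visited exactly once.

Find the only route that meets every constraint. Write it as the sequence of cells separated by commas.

7, 8, 5, 4, 1, 2, 3

Need to visit all 7 open cells exactly once, starting at 7 and ending at 3.
Cell 1 has only two open neighbours (4 and 2), so the path must pass straight through it: one of those is the cell it's entered from and the other is where it exits.
Route from 7: right 1 to 8, up 1 to 5, left 1 to 4, up 1 to 1, right 2 to 3 — 6 moves in all.
Check: all 7 open cells covered.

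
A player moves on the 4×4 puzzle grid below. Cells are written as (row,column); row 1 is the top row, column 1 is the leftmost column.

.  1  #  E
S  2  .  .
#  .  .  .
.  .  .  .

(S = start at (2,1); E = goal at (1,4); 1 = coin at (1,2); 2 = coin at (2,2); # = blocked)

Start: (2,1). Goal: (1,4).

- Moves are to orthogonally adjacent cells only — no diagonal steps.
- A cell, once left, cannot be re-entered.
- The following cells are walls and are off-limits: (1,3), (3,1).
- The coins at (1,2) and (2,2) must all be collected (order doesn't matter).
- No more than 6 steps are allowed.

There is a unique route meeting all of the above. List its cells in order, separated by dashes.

The budget equals the shortest possible length, so every move has to be on a shortest route through the required cells.
Route from (2,1): up 1 to (1,1), right 1 to (1,2), down 1 to (2,2), right 2 to (2,4), up 1 to (1,4) — 6 moves in all.
Check: all required cells visited; 6 ≤ 6 moves.

(2,1) - (1,1) - (1,2) - (2,2) - (2,3) - (2,4) - (1,4)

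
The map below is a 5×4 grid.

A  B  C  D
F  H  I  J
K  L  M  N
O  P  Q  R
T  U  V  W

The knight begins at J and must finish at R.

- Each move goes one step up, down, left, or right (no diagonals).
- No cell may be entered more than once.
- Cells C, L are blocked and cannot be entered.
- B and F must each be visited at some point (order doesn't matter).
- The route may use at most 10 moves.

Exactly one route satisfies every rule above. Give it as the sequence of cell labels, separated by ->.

The budget equals the shortest possible length, so every move has to be on a shortest route through the required cells.
Route from J: 2× left (reaching H), up to B, left to A, 3× down (reaching O), 3× right (reaching R) — 10 moves in all.
Check: all required cells visited; 10 ≤ 10 moves.

J -> I -> H -> B -> A -> F -> K -> O -> P -> Q -> R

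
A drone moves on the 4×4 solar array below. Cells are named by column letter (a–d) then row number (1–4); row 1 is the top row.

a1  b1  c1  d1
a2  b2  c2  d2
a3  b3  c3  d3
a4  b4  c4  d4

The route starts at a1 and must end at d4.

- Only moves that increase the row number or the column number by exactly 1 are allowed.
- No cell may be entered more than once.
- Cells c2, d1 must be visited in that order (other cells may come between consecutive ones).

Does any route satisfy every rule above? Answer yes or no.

d1 lies above c2, so going from c2 to d1 would need an upward move — but moves only go right/down, so c2 cannot be visited before d1.

no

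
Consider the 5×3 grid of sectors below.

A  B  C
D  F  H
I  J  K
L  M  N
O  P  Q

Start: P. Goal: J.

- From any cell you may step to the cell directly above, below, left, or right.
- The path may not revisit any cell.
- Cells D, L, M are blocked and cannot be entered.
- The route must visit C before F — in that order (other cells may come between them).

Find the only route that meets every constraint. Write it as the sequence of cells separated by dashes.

The waypoints must appear in the order C, F, with no cell reused.
Route from P: right 1 to Q, up 4 to C, left 1 to B, down 2 to J — 8 moves in all.
Check: order respected (C at step 5, F at step 7).

P - Q - N - K - H - C - B - F - J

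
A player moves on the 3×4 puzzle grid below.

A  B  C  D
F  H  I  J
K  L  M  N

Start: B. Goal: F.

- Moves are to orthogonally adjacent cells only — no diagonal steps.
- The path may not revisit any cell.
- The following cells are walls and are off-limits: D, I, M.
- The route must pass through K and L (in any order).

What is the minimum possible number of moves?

Any route passes through K and L in some order between B and F. Summing Manhattan distances along each leg and taking the cheapest ordering (B → L → K → F) gives a lower bound of 2 + 1 + 1 = 4 moves.
A route of 4 moves achieves this: B → H → L → K → F.
Since 4 matches the lower bound, it is optimal.

4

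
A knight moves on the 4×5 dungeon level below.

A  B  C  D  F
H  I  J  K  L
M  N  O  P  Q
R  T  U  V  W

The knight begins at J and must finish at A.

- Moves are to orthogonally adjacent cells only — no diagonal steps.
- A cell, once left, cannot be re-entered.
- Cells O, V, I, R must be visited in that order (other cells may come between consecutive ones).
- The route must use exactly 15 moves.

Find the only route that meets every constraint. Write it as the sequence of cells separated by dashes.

The waypoints must appear in the order O, V, I, R, with no cell reused.
Route from J: 2× down (reaching U), right to V, 3× up (reaching D), 2× left (reaching B), 3× down (reaching T), left to R, 3× up (reaching A) — 15 moves in all.
Check: order respected (O at step 1, V at step 3, I at step 9, R at step 12); 15 moves as required.

J - O - U - V - P - K - D - C - B - I - N - T - R - M - H - A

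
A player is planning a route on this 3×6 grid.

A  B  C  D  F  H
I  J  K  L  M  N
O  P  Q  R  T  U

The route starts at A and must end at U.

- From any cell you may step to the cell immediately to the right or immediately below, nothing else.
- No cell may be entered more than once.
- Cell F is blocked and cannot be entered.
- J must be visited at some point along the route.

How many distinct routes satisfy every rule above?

10

A right/down-only route from A to U makes exactly 2 down-moves and 5 right-moves in some order.
With no other constraints that would be C(7,2) = 21 routes.
Split at J and multiply the segment counts (each segment already excludes blocked cells): A→J: 2; J→U: 5; product = 10.
That gives 10 routes.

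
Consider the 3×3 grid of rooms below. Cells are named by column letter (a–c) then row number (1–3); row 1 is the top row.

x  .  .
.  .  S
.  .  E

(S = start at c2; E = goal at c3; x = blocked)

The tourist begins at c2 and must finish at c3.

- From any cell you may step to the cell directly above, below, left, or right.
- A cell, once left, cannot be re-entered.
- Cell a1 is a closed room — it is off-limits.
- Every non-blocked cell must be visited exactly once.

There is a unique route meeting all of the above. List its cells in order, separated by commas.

c2, c1, b1, b2, a2, a3, b3, c3

Need to visit all 8 open cells exactly once, starting at c2 and ending at c3.
Cell b1 has only two open neighbours (b2 and c1), so the path must pass straight through it: one of those is the cell it's entered from and the other is where it exits.
Route from c2: up 1 to c1, left 1 to b1, down 1 to b2, left 1 to a2, down 1 to a3, right 2 to c3 — 7 moves in all.
Check: all 8 open cells covered.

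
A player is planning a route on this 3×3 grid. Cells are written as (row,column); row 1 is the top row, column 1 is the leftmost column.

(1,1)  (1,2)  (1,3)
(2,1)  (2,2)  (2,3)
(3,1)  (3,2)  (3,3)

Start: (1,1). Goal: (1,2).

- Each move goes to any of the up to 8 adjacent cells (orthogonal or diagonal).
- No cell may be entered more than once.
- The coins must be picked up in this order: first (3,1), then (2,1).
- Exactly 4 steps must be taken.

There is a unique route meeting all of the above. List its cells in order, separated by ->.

The waypoints must appear in the order (3,1), (2,1), with no cell reused.
Route from (1,1): down-right to (2,2), down-left to (3,1), up to (2,1), up-right to (1,2) — 4 moves in all.
Check: order respected ((3,1) at step 2, (2,1) at step 3); 4 moves as required.

(1,1) -> (2,2) -> (3,1) -> (2,1) -> (1,2)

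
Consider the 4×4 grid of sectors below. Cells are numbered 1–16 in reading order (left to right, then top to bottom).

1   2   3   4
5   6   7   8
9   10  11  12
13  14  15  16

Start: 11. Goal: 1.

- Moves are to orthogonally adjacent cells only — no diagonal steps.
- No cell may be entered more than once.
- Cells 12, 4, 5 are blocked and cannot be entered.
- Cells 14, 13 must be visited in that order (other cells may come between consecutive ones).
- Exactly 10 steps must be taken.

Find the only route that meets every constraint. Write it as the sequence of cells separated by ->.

The waypoints must appear in the order 14, 13, with no cell reused.
Route from 11: down 1 to 15, left 2 to 13, up 1 to 9, right 1 to 10, up 1 to 6, right 1 to 7, up 1 to 3, left 2 to 1 — 10 moves in all.
Check: order respected (14 at step 2, 13 at step 3); 10 moves as required.

11 -> 15 -> 14 -> 13 -> 9 -> 10 -> 6 -> 7 -> 3 -> 2 -> 1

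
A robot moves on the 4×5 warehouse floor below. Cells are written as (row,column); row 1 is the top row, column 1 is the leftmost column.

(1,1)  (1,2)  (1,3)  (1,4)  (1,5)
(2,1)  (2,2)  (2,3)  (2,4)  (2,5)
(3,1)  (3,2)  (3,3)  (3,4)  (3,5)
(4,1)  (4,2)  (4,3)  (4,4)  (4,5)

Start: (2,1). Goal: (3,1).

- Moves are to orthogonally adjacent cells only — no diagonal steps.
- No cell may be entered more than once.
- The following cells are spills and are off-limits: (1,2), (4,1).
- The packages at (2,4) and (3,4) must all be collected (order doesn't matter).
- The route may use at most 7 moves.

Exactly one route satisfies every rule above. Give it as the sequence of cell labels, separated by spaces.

(2,1) (2,2) (2,3) (2,4) (3,4) (3,3) (3,2) (3,1)

The budget equals the shortest possible length, so every move has to be on a shortest route through the required cells.
Route from (2,1): 3× right (reaching (2,4)), down to (3,4), 3× left (reaching (3,1)) — 7 moves in all.
Check: all required cells visited; 7 ≤ 7 moves.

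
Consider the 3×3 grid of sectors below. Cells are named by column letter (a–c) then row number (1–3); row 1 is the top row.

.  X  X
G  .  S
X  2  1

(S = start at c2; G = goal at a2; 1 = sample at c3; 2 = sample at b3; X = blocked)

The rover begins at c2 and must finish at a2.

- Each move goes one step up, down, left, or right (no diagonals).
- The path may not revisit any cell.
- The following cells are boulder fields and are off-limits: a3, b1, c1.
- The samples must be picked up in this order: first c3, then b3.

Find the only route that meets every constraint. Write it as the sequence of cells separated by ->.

c2 -> c3 -> b3 -> b2 -> a2

The waypoints must appear in the order c3, b3, with no cell reused.
Route from c2: down 1 to c3, left 1 to b3, up 1 to b2, left 1 to a2 — 4 moves in all.
Check: order respected (1 at step 1, 2 at step 2).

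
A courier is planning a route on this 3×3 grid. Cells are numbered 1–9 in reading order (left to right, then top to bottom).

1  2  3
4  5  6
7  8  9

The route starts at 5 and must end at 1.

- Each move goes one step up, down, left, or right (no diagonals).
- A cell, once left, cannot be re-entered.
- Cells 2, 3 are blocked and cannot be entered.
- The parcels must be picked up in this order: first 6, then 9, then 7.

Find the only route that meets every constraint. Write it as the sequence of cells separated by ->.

5 -> 6 -> 9 -> 8 -> 7 -> 4 -> 1

The waypoints must appear in the order 6, 9, 7, with no cell reused.
Route from 5: right 1 to 6, down 1 to 9, left 2 to 7, up 2 to 1 — 6 moves in all.
Check: order respected (6 at step 1, 9 at step 2, 7 at step 4).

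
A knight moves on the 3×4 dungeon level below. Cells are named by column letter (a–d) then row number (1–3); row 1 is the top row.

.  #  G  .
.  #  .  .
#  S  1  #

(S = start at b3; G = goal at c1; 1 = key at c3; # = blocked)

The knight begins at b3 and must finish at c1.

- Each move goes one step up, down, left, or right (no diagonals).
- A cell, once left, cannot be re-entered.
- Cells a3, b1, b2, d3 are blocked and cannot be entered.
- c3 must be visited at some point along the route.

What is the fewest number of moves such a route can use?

3

Any route passes through c3 somewhere between b3 and c1. Summing Manhattan distances along the two legs (b3 → c3 → c1) gives a lower bound of 1 + 2 = 3 moves.
A route of 3 moves achieves this: b3 → c3 → c2 → c1.
Since 3 matches the lower bound, it is optimal.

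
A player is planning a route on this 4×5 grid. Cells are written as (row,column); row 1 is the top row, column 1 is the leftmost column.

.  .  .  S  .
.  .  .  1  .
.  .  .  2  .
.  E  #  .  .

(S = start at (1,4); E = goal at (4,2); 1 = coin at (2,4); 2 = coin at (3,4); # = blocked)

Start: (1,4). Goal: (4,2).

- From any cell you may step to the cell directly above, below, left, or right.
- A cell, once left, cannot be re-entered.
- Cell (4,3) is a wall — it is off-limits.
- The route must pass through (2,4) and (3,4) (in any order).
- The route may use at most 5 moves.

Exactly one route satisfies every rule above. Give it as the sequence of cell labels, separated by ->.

(1,4) -> (2,4) -> (3,4) -> (3,3) -> (3,2) -> (4,2)

Any route must reach (2,4) and (3,4) and still end at (4,2) within 5 moves, so the order of the required stops is forced.
Route from (1,4): down 2 to (3,4), left 2 to (3,2), down 1 to (4,2) — 5 moves in all.
Check: all required cells visited; 5 ≤ 5 moves.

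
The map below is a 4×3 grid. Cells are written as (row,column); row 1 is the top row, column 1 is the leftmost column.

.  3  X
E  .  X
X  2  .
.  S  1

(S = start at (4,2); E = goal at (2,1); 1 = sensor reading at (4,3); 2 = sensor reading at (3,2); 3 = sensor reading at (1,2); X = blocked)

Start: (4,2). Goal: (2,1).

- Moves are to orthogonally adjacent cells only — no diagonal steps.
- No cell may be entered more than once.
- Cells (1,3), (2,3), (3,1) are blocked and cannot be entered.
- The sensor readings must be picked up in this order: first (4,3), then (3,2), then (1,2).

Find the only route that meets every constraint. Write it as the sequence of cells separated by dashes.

The waypoints must appear in the order (4,3), (3,2), (1,2), with no cell reused.
Route from (4,2): right 1 to (4,3), up 1 to (3,3), left 1 to (3,2), up 2 to (1,2), left 1 to (1,1), down 1 to (2,1) — 7 moves in all.
Check: order respected (1 at step 1, 2 at step 3, 3 at step 5).

(4,2) - (4,3) - (3,3) - (3,2) - (2,2) - (1,2) - (1,1) - (2,1)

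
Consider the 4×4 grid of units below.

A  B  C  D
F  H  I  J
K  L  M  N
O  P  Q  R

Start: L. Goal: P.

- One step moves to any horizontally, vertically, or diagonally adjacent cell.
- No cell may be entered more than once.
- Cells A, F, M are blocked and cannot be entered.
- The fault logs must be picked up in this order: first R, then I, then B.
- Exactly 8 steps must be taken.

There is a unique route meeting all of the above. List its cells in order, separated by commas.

The waypoints must appear in the order R, I, B, with no cell reused.
Route from L: down-right 1 to Q, right 1 to R, up 1 to N, up-left 2 to B, down 1 to H, down-left 1 to K, down-right 1 to P — 8 moves in all.
Check: order respected (R at step 2, I at step 4, B at step 5); 8 moves as required.

L, Q, R, N, I, B, H, K, P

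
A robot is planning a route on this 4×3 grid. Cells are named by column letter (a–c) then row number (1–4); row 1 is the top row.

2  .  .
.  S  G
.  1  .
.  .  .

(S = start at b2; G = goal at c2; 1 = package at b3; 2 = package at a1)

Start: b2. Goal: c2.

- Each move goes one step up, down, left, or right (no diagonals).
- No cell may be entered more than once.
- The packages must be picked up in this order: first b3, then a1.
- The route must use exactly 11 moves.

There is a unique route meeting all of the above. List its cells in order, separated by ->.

b2 -> b3 -> c3 -> c4 -> b4 -> a4 -> a3 -> a2 -> a1 -> b1 -> c1 -> c2

The waypoints must appear in the order b3, a1, with no cell reused.
Route from b2: down to b3, right to c3, down to c4, 2× left (reaching a4), 3× up (reaching a1), 2× right (reaching c1), down to c2 — 11 moves in all.
Check: order respected (1 at step 1, 2 at step 8); 11 moves as required.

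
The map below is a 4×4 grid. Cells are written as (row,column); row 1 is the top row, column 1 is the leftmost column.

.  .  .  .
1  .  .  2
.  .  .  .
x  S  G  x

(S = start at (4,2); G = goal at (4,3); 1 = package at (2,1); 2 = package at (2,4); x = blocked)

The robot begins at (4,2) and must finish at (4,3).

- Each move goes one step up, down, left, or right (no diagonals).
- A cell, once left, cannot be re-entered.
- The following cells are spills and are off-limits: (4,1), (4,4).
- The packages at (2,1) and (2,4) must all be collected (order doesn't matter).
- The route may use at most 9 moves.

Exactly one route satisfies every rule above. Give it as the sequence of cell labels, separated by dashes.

(4,2) - (3,2) - (3,1) - (2,1) - (2,2) - (2,3) - (2,4) - (3,4) - (3,3) - (4,3)

The budget equals the shortest possible length, so every move has to be on a shortest route through the required cells.
Route from (4,2): up to (3,2), left to (3,1), up to (2,1), 3× right (reaching (2,4)), down to (3,4), left to (3,3), down to (4,3) — 9 moves in all.
Check: all required cells visited; 9 ≤ 9 moves.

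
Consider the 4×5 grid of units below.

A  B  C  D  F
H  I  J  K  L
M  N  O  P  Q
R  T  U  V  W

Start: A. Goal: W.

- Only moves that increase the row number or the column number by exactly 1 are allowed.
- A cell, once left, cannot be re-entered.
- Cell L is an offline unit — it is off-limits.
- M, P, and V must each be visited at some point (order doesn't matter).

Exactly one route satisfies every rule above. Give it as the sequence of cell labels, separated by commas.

Moves only go right or down, so the column and row indices never decrease.
Route from A: 2× down (reaching M), 3× right (reaching P), down to V, right to W — 7 moves in all.
Check: all required cells visited.

A, H, M, N, O, P, V, W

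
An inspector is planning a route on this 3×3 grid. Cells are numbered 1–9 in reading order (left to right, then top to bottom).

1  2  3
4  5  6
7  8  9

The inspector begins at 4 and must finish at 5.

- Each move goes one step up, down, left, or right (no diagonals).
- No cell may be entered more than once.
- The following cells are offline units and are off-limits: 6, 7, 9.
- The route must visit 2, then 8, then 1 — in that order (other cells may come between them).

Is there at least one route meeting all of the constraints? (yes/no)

8 must be visited but has only one open neighbour (5), and it is neither the start nor the goal — the route would have to enter and leave through 5, re-entering it.

no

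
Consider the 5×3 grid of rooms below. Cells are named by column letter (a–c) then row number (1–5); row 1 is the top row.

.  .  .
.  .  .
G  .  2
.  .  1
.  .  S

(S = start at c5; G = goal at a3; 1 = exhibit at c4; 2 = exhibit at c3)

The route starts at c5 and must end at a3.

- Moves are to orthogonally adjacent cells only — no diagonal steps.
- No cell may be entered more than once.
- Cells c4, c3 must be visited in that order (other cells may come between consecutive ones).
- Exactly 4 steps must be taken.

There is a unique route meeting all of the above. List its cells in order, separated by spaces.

c5 c4 c3 b3 a3

The waypoints must appear in the order c4, c3, with no cell reused.
Route from c5: 2× up (reaching c3), 2× left (reaching a3) — 4 moves in all.
Check: order respected (1 at step 1, 2 at step 2); 4 moves as required.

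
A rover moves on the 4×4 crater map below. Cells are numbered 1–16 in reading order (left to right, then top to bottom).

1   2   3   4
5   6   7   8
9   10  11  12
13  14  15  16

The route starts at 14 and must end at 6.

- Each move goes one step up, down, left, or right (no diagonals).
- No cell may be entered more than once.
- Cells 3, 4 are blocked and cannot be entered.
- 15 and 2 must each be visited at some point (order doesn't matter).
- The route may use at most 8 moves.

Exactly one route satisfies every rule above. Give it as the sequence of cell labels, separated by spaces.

14 15 11 10 9 5 1 2 6

The budget equals the shortest possible length, so every move has to be on a shortest route through the required cells.
Route from 14: right 1 to 15, up 1 to 11, left 2 to 9, up 2 to 1, right 1 to 2, down 1 to 6 — 8 moves in all.
Check: all required cells visited; 8 ≤ 8 moves.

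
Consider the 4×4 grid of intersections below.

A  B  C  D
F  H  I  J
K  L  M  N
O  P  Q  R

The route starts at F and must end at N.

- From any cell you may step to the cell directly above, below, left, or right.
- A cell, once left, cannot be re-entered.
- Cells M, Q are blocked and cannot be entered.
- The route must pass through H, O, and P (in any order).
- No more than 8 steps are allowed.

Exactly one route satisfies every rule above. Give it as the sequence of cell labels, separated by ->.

F -> K -> O -> P -> L -> H -> I -> J -> N

The budget equals the shortest possible length, so every move has to be on a shortest route through the required cells.
Route from F: 2× down (reaching O), right to P, 2× up (reaching H), 2× right (reaching J), down to N — 8 moves in all.
Check: all required cells visited; 8 ≤ 8 moves.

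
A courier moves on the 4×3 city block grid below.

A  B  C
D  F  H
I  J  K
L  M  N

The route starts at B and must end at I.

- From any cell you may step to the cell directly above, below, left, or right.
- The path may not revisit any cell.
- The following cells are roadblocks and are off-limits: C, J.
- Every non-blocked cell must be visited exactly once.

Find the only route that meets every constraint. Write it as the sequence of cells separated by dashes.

B - A - D - F - H - K - N - M - L - I

Need to visit all 10 open cells exactly once, starting at B and ending at I.
Cell H has only two open neighbours (K and F), so the path must pass straight through it: one of those is the cell it's entered from and the other is where it exits.
Route from B: left 1 to A, down 1 to D, right 2 to H, down 2 to N, left 2 to L, up 1 to I — 9 moves in all.
Check: all 10 open cells covered.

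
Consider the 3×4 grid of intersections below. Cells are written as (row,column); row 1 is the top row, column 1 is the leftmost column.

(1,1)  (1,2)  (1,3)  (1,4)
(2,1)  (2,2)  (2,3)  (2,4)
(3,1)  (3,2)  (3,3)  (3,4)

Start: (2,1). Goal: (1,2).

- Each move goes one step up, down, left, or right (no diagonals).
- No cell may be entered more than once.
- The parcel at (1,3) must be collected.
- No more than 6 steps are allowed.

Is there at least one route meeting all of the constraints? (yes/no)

yes

One route that works: (2,1) → (2,2) → (2,3) → (1,3) → (1,2).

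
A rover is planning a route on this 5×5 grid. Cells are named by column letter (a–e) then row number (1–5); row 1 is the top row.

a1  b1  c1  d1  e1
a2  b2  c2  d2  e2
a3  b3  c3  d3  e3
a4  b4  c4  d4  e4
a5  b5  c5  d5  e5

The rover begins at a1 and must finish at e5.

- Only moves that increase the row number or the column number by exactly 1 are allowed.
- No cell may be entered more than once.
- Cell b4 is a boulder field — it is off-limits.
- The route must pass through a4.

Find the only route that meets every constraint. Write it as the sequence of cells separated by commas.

Moves only go right or down, so the column and row indices never decrease.
Route from a1: down 4 to a5, right 4 to e5 — 8 moves in all.
Check: all required cells visited.

a1, a2, a3, a4, a5, b5, c5, d5, e5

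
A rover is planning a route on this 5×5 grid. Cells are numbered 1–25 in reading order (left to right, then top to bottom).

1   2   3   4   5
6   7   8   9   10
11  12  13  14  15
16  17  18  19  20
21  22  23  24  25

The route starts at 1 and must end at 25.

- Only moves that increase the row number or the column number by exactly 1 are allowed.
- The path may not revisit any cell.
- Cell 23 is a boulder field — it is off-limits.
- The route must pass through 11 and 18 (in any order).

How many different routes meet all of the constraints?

6

A right/down-only route from 1 to 25 makes exactly 4 down-moves and 4 right-moves in some order.
With no other constraints that would be C(8,4) = 70 routes.
A monotone route can only reach the required cells in the order 11, 18, so split there and multiply the segment counts (each segment already excludes blocked cells): 1→11: 1; 11→18: 3; 18→25: 2; product = 6.
That gives 6 routes.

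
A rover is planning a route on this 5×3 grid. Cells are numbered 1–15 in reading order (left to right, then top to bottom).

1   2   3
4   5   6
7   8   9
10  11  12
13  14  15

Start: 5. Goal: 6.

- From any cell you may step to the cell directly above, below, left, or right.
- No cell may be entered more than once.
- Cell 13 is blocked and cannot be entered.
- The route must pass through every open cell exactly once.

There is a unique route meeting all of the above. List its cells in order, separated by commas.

Need to visit all 14 open cells exactly once, starting at 5 and ending at 6.
Route from 5: down to 8, right to 9, 2× down (reaching 15), left to 14, up to 11, left to 10, 3× up (reaching 1), 2× right (reaching 3), down to 6 — 13 moves in all.
Check: all 14 open cells covered.

5, 8, 9, 12, 15, 14, 11, 10, 7, 4, 1, 2, 3, 6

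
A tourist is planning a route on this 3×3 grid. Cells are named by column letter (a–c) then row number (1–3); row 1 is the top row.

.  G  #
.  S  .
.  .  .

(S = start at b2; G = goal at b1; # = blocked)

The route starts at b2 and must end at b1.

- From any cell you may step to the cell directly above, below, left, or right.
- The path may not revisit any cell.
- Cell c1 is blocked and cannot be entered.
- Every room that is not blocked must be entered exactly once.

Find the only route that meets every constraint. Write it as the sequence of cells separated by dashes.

Need to visit all 8 open cells exactly once, starting at b2 and ending at b1.
Route from b2: right 1 to c2, down 1 to c3, left 2 to a3, up 2 to a1, right 1 to b1 — 7 moves in all.
Check: all 8 open cells covered.

b2 - c2 - c3 - b3 - a3 - a2 - a1 - b1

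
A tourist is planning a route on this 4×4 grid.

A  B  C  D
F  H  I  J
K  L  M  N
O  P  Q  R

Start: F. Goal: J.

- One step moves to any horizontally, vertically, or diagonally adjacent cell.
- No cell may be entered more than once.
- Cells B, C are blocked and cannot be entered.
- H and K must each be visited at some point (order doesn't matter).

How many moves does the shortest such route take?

Any route passes through H and K in some order between F and J. Summing Chebyshev distances along each leg and taking the cheapest ordering (F → K → H → J) gives a lower bound of 1 + 1 + 2 = 4 moves.
A route of 4 moves achieves this: F → K → H → I → J.
Since 4 matches the lower bound, it is optimal.

4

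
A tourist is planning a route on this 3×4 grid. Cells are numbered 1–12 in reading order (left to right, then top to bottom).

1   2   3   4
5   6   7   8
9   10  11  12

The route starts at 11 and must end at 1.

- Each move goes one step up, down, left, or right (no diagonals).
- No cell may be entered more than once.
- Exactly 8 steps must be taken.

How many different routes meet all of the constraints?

9

Need simple routes of exactly 8 moves from 11 to 1 (Manhattan distance 4, so 2 moves are spent on a detour and 2 undoing it).
Branch systematically from the start, pruning whenever the remaining move budget drops below the Manhattan distance to 1 or differs from it in parity. Grouping the completions by first move — via 7: 2; via 10: 2; via 12: 5 — and summing: 2 + 2 + 5 = 9.
That gives 9 routes.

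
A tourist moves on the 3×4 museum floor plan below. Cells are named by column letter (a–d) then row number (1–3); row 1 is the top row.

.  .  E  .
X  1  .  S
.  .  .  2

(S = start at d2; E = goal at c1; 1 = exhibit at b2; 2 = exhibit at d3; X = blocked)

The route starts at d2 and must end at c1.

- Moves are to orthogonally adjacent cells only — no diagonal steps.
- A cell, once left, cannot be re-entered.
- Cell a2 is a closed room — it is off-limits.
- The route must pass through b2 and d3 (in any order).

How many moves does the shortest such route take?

Any route passes through b2 and d3 in some order between d2 and c1. Summing Manhattan distances along each leg and taking the cheapest ordering (d2 → d3 → b2 → c1) gives a lower bound of 1 + 3 + 2 = 6 moves.
A route of 6 moves achieves this: d2 → d3 → c3 → c2 → b2 → b1 → c1.
Since 6 matches the lower bound, it is optimal.

6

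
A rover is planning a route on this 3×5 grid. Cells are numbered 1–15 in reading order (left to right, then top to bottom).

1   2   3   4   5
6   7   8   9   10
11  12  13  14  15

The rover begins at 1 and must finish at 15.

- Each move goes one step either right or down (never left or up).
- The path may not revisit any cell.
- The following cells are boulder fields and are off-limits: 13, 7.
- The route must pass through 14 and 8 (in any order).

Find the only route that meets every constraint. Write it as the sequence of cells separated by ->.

1 -> 2 -> 3 -> 8 -> 9 -> 14 -> 15

Moves only go right or down, so the column and row indices never decrease.
Route from 1: right 2 to 3, down 1 to 8, right 1 to 9, down 1 to 14, right 1 to 15 — 6 moves in all.
Check: all required cells visited.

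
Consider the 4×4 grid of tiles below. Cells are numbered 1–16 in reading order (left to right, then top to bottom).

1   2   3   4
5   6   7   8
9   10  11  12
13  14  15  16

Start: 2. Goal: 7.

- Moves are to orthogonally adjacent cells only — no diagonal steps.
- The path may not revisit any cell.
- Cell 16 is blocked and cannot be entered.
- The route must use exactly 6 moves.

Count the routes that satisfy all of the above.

Need simple routes of exactly 6 moves from 2 to 7 (Manhattan distance 2, so 2 moves are spent on a detour and 2 undoing it).
Enumerating: 2 6 10 14 15 11 7 | 2 6 10 11 12 8 7 | 2 6 5 9 10 11 7 | 2 1 5 9 10 6 7 | 2 1 5 9 10 11 7 | 2 1 5 6 10 11 7 | 2 3 4 8 12 11 7.
That gives 7 routes.

7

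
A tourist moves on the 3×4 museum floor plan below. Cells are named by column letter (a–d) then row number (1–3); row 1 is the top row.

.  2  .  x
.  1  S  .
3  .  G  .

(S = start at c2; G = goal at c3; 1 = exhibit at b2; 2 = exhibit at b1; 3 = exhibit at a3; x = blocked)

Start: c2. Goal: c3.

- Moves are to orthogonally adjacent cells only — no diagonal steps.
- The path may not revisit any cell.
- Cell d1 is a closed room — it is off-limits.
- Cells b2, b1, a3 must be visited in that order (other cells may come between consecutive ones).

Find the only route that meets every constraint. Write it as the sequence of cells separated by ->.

The waypoints must appear in the order b2, b1, a3, with no cell reused.
Route from c2: left 1 to b2, up 1 to b1, left 1 to a1, down 2 to a3, right 2 to c3 — 7 moves in all.
Check: order respected (1 at step 1, 2 at step 2, 3 at step 5).

c2 -> b2 -> b1 -> a1 -> a2 -> a3 -> b3 -> c3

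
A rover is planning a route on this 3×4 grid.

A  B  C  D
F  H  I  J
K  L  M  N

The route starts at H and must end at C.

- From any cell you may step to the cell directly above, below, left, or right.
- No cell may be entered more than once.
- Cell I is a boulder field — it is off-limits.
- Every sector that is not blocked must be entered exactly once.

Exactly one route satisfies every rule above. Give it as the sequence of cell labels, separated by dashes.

H - B - A - F - K - L - M - N - J - D - C

Need to visit all 11 open cells exactly once, starting at H and ending at C.
Cell J has only two open neighbours (D and N), so the path must pass straight through it: one of those is the cell it's entered from and the other is where it exits.
Route from H: up 1 to B, left 1 to A, down 2 to K, right 3 to N, up 2 to D, left 1 to C — 10 moves in all.
Check: all 11 open cells covered.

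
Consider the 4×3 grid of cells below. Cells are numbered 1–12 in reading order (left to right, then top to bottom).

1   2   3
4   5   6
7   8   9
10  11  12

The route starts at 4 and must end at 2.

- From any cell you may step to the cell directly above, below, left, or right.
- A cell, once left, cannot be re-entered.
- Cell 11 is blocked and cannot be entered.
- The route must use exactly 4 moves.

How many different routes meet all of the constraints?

2

Need simple routes of exactly 4 moves from 4 to 2 (Manhattan distance 2, so 1 moves are spent on a detour and 1 undoing it).
Enumerating: 4 7 8 5 2 | 4 5 6 3 2.
That gives 2 routes.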